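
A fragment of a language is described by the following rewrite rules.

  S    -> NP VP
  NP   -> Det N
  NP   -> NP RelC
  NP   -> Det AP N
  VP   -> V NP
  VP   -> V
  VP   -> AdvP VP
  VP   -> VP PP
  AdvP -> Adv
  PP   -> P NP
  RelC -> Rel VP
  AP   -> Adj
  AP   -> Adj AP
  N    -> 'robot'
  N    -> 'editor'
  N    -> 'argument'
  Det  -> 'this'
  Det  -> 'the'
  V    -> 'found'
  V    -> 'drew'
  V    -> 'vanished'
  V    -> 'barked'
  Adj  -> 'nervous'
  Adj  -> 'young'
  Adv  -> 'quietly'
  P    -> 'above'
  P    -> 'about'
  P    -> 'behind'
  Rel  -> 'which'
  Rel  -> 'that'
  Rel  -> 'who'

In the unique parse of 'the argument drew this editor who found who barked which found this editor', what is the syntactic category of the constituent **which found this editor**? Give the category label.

RelC

[S [NP [Det the] [N argument]] [VP [V drew] [NP [NP [NP [NP [Det this] [N editor]] [RelC [Rel who] [VP [V found]]]] [RelC [Rel who] [VP [V barked]]]] [RelC [Rel which] [VP [V found] [NP [Det this] [N editor]]]]]]]
The span 'which found this editor' is the RelC node built by RelC → Rel VP.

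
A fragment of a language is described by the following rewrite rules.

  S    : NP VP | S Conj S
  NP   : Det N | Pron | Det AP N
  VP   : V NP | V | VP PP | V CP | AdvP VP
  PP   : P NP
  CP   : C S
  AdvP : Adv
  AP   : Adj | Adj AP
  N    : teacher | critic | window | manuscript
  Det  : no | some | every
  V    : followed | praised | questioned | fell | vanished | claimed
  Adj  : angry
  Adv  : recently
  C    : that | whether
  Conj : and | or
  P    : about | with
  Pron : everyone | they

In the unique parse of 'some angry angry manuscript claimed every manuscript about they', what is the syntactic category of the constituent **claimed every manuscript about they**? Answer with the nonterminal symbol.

[S [NP [Det some] [AP [Adj angry] [AP [Adj angry]]] [N manuscript]] [VP [VP [V claimed] [NP [Det every] [N manuscript]]] [PP [P about] [NP [Pron they]]]]]
The span 'claimed every manuscript about they' is the VP node built by VP → VP PP.

VP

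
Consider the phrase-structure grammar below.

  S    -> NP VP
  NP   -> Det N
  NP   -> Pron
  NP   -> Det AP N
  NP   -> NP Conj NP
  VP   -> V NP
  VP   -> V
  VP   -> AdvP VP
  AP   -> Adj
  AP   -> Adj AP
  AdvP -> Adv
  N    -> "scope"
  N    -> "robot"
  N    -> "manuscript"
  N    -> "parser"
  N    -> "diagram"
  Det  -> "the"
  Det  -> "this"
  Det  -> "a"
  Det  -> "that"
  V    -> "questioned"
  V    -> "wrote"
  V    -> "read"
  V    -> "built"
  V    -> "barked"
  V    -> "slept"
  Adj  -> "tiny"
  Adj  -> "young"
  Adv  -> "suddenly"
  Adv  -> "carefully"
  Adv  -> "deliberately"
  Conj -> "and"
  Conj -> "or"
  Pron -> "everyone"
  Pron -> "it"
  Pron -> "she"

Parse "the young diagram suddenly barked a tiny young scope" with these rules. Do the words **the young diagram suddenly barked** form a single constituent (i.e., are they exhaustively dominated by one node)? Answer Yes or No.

[S [NP [Det the] [AP [Adj young]] [N diagram]] [VP [AdvP [Adv suddenly]] [VP [V barked] [NP [Det a] [AP [Adj tiny] [AP [Adj young]]] [N scope]]]]]
The smallest constituent containing 'the young diagram suddenly barked' is the S spanning 'the young diagram suddenly barked a tiny young scope'; no single node in the tree dominates exactly the given words.

No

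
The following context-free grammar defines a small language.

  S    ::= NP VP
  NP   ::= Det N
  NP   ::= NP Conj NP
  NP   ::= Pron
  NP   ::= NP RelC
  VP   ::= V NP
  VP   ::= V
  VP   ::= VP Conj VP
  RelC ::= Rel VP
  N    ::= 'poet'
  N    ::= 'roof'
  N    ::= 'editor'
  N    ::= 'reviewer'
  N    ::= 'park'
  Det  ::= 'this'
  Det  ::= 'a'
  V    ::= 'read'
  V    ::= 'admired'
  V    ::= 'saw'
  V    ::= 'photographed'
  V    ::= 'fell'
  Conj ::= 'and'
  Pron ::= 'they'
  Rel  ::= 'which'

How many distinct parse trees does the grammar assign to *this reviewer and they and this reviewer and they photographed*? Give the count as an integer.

Two of the 5 distinct bracketings:
[S [NP [NP [Det this] [N reviewer]] [Conj and] [NP [NP [Pron they]] [Conj and] [NP [NP [Det this] [N reviewer]] [Conj and] [NP [Pron they]]]]] [VP [V photographed]]]
[S [NP [NP [Det this] [N reviewer]] [Conj and] [NP [NP [NP [Pron they]] [Conj and] [NP [Det this] [N reviewer]]] [Conj and] [NP [Pron they]]]] [VP [V photographed]]]
The trees differ in how a recursive rule is bracketed over the same span.

5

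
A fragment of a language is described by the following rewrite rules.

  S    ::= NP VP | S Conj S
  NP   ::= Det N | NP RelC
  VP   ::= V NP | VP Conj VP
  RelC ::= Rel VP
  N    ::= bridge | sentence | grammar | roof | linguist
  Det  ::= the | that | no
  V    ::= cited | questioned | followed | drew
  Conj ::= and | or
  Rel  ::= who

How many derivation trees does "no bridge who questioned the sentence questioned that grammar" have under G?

[S [NP [NP [Det no] [N bridge]] [RelC [Rel who] [VP [V questioned] [NP [Det the] [N sentence]]]]] [VP [V questioned] [NP [Det that] [N grammar]]]]
No rule offers an alternative attachment or grouping for any span, so this is the only derivation.

1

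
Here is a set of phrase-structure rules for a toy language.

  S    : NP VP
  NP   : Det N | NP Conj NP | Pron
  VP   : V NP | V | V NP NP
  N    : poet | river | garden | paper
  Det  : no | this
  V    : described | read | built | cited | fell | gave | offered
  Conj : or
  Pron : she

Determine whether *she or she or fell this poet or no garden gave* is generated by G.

Ungrammatical

A Conj word can never sit immediately before a V word in any string this grammar generates, so the substring 'or fell' rules out a derivation.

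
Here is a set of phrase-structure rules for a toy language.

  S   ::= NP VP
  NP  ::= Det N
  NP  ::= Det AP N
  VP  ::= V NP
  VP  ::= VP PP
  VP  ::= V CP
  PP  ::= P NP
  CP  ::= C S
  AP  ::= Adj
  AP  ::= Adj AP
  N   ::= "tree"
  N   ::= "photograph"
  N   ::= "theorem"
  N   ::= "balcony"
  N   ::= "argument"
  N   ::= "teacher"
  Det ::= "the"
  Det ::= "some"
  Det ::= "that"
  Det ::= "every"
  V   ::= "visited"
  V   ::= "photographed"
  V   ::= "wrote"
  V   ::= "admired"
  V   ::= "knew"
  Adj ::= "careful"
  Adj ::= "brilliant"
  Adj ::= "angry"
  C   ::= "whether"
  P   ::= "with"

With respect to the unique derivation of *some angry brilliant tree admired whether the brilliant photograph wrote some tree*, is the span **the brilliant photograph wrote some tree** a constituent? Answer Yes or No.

[S [NP [Det some] [AP [Adj angry] [AP [Adj brilliant]]] [N tree]] [VP [V admired] [CP [C whether] [S [NP [Det the] [AP [Adj brilliant]] [N photograph]] [VP [V wrote] [NP [Det some] [N tree]]]]]]]
The words 'the brilliant photograph wrote some tree' are exhaustively dominated by a single S node (built by S → NP VP), so they form a constituent.

Yes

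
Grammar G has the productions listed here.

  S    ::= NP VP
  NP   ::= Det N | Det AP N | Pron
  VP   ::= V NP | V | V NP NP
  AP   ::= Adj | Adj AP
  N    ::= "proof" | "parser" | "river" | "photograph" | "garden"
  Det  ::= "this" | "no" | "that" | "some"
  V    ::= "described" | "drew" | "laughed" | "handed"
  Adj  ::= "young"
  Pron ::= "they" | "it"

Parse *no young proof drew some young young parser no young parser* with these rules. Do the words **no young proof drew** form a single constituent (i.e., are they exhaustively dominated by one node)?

No

[S [NP [Det no] [AP [Adj young]] [N proof]] [VP [V drew] [NP [Det some] [AP [Adj young] [AP [Adj young]]] [N parser]] [NP [Det no] [AP [Adj young]] [N parser]]]]
The smallest constituent containing 'no young proof drew' is the S spanning 'no young proof drew some young young parser no young parser'; no single node in the tree dominates exactly the given words.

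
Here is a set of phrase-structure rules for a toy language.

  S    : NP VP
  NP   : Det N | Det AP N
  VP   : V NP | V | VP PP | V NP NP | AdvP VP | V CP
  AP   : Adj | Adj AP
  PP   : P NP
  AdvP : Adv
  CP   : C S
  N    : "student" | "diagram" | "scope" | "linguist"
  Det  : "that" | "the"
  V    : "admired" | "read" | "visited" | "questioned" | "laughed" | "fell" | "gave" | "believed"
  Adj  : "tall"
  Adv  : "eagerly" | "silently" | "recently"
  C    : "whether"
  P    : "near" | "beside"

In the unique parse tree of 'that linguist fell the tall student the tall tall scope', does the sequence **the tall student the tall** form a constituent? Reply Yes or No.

No

[S [NP [Det that] [N linguist]] [VP [V fell] [NP [Det the] [AP [Adj tall]] [N student]] [NP [Det the] [AP [Adj tall] [AP [Adj tall]]] [N scope]]]]
The smallest constituent containing 'the tall student the tall' is the VP spanning 'fell the tall student the tall tall scope'; no single node in the tree dominates exactly the given words.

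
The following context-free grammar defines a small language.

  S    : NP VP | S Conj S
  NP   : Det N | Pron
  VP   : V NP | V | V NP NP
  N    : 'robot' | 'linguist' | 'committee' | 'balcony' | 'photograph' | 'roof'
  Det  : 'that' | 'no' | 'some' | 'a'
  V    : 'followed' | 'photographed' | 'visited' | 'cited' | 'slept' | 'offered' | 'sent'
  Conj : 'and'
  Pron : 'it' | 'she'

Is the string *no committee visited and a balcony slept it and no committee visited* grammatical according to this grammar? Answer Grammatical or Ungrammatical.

[S [S [NP [Det no] [N committee]] [VP [V visited]]] [Conj and] [S [S [NP [Det a] [N balcony]] [VP [V slept] [NP [Pron it]]]] [Conj and] [S [NP [Det no] [N committee]] [VP [V visited]]]]]
Each bracket corresponds to one application of a listed rule, so the string is derivable from S.

Grammatical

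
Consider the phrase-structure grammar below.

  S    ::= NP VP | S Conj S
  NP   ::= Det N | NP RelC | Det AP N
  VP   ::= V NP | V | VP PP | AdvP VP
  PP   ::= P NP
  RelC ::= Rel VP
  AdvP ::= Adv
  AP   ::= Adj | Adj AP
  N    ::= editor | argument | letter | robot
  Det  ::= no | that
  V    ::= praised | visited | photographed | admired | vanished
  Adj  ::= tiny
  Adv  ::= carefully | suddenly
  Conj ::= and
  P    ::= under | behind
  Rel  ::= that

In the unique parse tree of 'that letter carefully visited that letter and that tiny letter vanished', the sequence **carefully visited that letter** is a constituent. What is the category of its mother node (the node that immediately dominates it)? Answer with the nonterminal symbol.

S

[S [S [NP [Det that] [N letter]] [VP [AdvP [Adv carefully]] [VP [V visited] [NP [Det that] [N letter]]]]] [Conj and] [S [NP [Det that] [AP [Adj tiny]] [N letter]] [VP [V vanished]]]]
The span 'carefully visited that letter' is the VP node built by VP → AdvP VP.
Its mother is the S built by S → NP VP.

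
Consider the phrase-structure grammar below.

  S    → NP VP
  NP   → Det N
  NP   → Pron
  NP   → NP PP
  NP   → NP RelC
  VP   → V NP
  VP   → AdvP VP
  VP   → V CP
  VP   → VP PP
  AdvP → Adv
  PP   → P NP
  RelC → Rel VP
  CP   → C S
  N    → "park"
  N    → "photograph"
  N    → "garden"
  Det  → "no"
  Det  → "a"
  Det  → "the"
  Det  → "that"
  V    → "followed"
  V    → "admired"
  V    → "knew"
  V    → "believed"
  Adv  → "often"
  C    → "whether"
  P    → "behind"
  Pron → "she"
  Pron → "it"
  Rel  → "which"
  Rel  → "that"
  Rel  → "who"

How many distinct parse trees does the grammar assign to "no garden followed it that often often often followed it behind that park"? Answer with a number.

7

Two of the 7 distinct bracketings:
[S [NP [Det no] [N garden]] [VP [V followed] [NP [NP [NP [Pron it]] [RelC [Rel that] [VP [AdvP [Adv often]] [VP [AdvP [Adv often]] [VP [AdvP [Adv often]] [VP [V followed] [NP [Pron it]]]]]]]] [PP [P behind] [NP [Det that] [N park]]]]]]
[S [NP [Det no] [N garden]] [VP [V followed] [NP [NP [Pron it]] [RelC [Rel that] [VP [AdvP [Adv often]] [VP [AdvP [Adv often]] [VP [AdvP [Adv often]] [VP [V followed] [NP [NP [Pron it]] [PP [P behind] [NP [Det that] [N park]]]]]]]]]]]]
The trees differ in how a recursive rule is bracketed over the same span.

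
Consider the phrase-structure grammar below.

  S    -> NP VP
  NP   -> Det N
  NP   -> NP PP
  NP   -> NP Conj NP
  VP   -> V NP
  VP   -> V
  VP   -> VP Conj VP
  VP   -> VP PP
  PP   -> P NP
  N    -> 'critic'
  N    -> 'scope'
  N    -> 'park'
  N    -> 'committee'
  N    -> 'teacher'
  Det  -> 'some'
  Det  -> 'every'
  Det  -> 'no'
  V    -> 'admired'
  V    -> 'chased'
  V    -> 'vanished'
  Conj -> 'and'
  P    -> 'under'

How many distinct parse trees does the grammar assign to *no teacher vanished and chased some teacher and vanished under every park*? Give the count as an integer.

5

Two of the 5 distinct bracketings:
[S [NP [Det no] [N teacher]] [VP [VP [V vanished]] [Conj and] [VP [VP [V chased] [NP [Det some] [N teacher]]] [Conj and] [VP [VP [V vanished]] [PP [P under] [NP [Det every] [N park]]]]]]]
[S [NP [Det no] [N teacher]] [VP [VP [V vanished]] [Conj and] [VP [VP [VP [V chased] [NP [Det some] [N teacher]]] [Conj and] [VP [V vanished]]] [PP [P under] [NP [Det every] [N park]]]]]]
The trees differ in how a recursive rule is bracketed over the same span.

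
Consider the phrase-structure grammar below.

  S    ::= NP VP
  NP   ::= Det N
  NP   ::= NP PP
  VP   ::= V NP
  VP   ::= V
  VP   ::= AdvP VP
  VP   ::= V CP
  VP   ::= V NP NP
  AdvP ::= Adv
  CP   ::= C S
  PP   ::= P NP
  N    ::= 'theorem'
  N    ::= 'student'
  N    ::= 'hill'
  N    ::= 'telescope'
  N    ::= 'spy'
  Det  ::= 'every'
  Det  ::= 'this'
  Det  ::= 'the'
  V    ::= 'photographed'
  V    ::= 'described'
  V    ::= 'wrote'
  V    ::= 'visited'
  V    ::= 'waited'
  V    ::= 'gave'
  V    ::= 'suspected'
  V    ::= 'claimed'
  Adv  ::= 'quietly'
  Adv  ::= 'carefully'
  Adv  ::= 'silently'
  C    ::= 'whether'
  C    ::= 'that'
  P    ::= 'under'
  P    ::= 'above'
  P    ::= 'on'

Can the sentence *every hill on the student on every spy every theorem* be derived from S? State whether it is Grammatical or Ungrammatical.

Ungrammatical

For S → NP VP, every NP-prefix leaves a non-VP remainder: after 'every hill' the remainder is not a VP; after 'every hill on the student' the remainder is not a VP; after 'every hill on the student on every spy' the remainder is not a VP.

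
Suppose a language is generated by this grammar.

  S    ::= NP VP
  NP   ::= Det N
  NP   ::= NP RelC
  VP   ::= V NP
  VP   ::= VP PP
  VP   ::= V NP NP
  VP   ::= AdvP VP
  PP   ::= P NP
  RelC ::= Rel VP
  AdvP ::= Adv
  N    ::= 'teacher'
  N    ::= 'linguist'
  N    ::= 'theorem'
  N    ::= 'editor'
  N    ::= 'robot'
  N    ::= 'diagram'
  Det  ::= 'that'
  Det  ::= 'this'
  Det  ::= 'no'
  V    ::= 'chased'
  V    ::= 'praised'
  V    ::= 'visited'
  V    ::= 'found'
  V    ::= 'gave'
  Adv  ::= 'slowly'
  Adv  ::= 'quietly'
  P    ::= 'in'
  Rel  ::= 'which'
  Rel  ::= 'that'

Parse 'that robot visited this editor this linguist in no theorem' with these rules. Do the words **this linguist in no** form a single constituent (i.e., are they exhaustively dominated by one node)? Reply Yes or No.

[S [NP [Det that] [N robot]] [VP [VP [V visited] [NP [Det this] [N editor]] [NP [Det this] [N linguist]]] [PP [P in] [NP [Det no] [N theorem]]]]]
The smallest constituent containing 'this linguist in no' is the VP spanning 'visited this editor this linguist in no theorem'; no single node in the tree dominates exactly the given words.

No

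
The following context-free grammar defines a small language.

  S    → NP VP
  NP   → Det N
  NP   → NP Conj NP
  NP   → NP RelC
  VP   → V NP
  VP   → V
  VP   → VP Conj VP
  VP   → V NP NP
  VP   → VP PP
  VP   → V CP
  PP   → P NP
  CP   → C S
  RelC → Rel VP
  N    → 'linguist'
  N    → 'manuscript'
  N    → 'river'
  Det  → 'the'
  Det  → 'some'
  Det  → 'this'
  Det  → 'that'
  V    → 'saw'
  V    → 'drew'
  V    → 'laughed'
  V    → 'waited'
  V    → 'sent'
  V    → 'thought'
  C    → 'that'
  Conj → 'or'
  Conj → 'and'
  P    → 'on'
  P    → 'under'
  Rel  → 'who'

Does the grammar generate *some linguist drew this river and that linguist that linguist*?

S
  NP
    Det: some
    N: linguist
  VP
    V: drew
    NP
      NP
        Det: this
        N: river
      Conj: and
      NP
        Det: that
        N: linguist
    NP
      Det: that
      N: linguist
The bracketing above is licensed at every node by one of the given productions, with S at the root.

Grammatical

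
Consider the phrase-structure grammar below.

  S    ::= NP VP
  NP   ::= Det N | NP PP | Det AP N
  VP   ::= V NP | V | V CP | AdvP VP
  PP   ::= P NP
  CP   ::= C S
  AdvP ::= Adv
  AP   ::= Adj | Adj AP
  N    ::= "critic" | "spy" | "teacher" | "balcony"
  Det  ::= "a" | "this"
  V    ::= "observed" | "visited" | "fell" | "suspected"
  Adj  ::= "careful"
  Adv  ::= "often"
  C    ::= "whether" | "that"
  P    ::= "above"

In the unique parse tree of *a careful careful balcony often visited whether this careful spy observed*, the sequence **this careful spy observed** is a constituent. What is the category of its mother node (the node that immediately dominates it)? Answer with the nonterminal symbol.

S
  NP
    Det: a
    AP
      Adj: careful
      AP
        Adj: careful
    N: balcony
  VP
    AdvP
      Adv: often
    VP
      V: visited
      CP
        C: whether
        S
          NP
            Det: this
            AP
              Adj: careful
            N: spy
          VP
            V: observed
The span 'this careful spy observed' is the S node built by S → NP VP.
Its mother is the CP built by CP → C S.

CP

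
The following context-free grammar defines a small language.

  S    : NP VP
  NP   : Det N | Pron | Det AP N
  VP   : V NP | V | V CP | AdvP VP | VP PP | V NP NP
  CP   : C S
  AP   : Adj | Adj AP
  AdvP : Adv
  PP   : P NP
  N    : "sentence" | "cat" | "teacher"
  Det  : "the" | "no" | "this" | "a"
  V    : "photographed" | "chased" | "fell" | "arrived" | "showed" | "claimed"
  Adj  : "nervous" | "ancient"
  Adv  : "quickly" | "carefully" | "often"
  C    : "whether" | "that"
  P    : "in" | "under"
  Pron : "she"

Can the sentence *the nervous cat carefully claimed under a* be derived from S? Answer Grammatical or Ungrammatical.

Ungrammatical

For S → NP VP, the only prefix that parses as NP is 'the nervous cat', but the remainder 'carefully claimed under a' is not a VP under these rules.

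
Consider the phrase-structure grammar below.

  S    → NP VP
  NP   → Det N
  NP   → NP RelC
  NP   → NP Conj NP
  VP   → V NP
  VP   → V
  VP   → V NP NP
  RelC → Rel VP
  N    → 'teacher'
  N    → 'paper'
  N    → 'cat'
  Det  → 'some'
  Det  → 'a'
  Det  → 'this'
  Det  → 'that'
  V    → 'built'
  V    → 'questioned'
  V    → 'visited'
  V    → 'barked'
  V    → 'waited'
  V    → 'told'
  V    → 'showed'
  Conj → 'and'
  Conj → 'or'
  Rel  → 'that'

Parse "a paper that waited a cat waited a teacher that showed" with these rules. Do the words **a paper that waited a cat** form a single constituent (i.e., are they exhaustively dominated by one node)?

Yes

[S [NP [NP [Det a] [N paper]] [RelC [Rel that] [VP [V waited] [NP [Det a] [N cat]]]]] [VP [V waited] [NP [NP [Det a] [N teacher]] [RelC [Rel that] [VP [V showed]]]]]]
The words 'a paper that waited a cat' are exhaustively dominated by a single NP node (built by NP → NP RelC), so they form a constituent.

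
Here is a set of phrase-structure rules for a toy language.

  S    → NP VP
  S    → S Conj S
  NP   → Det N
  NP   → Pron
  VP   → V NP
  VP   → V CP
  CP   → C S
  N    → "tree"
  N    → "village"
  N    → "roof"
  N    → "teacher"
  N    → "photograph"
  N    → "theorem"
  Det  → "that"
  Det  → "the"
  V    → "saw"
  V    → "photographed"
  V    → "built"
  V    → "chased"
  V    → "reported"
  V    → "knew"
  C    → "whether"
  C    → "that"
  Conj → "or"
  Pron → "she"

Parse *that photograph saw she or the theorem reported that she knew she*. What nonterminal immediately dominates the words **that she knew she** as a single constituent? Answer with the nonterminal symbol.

CP

S
  S
    NP
      Det: that
      N: photograph
    VP
      V: saw
      NP
        Pron: she
  Conj: or
  S
    NP
      Det: the
      N: theorem
    VP
      V: reported
      CP
        C: that
        S
          NP
            Pron: she
          VP
            V: knew
            NP
              Pron: she
The span 'that she knew she' is the CP node built by CP → C S.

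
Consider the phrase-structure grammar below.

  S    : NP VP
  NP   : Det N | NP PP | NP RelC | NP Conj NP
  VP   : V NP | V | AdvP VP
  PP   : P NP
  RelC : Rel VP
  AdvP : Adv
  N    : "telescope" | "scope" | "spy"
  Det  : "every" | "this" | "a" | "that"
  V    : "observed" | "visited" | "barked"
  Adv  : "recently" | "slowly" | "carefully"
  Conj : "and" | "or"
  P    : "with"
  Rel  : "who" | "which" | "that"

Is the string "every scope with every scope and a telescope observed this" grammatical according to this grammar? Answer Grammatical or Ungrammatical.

Ungrammatical

For S → NP VP, every NP-prefix leaves a non-VP remainder: after 'every scope' the remainder is not a VP; after 'every scope with every scope' the remainder is not a VP; after 'every scope with every scope and a telescope' the remainder is not a VP.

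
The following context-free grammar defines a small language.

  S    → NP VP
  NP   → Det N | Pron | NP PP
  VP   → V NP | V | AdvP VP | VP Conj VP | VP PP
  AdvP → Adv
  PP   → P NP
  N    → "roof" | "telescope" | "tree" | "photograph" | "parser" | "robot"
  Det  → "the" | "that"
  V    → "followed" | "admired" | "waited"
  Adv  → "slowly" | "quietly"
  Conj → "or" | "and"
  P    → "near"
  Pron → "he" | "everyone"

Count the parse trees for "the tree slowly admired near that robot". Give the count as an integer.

The two bracketings:
[S [NP [Det the] [N tree]] [VP [AdvP [Adv slowly]] [VP [VP [V admired]] [PP [P near] [NP [Det that] [N robot]]]]]]
[S [NP [Det the] [N tree]] [VP [VP [AdvP [Adv slowly]] [VP [V admired]]] [PP [P near] [NP [Det that] [N robot]]]]]
The trees differ in how a recursive rule is bracketed over the same span.

2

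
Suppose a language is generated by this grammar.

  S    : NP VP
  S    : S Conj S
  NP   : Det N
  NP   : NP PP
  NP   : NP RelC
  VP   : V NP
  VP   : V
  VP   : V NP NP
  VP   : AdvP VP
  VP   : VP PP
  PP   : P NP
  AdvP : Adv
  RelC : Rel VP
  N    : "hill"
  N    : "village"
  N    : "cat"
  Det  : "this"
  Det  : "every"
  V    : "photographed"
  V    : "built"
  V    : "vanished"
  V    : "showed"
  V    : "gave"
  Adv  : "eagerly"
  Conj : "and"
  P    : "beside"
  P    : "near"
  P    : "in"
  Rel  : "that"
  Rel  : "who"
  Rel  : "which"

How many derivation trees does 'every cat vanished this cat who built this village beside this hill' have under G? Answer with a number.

6

Two of the 6 distinct bracketings:
[S [NP [Det every] [N cat]] [VP [V vanished] [NP [NP [NP [Det this] [N cat]] [RelC [Rel who] [VP [V built] [NP [Det this] [N village]]]]] [PP [P beside] [NP [Det this] [N hill]]]]]]
[S [NP [Det every] [N cat]] [VP [V vanished] [NP [NP [Det this] [N cat]] [RelC [Rel who] [VP [V built] [NP [NP [Det this] [N village]] [PP [P beside] [NP [Det this] [N hill]]]]]]]]]
The trees differ in how a recursive rule is bracketed over the same span.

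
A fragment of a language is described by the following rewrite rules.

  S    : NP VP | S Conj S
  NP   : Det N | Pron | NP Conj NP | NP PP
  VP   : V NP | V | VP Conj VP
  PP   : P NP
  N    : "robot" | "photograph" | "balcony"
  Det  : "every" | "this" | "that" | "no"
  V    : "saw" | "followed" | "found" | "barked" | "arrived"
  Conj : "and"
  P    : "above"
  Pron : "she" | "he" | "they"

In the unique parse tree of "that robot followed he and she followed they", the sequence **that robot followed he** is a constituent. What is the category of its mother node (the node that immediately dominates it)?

S

S
  S
    NP
      Det: that
      N: robot
    VP
      V: followed
      NP
        Pron: he
  Conj: and
  S
    NP
      Pron: she
    VP
      V: followed
      NP
        Pron: they
The span 'that robot followed he' is the S node built by S → NP VP.
Its mother is the S built by S → S Conj S.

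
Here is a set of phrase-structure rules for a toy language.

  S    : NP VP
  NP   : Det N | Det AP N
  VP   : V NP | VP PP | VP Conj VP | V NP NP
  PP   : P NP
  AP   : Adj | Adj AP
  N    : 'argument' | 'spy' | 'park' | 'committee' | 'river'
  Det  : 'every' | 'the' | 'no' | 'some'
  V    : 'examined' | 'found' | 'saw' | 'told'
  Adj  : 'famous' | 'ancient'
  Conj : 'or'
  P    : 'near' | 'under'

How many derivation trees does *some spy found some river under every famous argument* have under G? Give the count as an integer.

[S [NP [Det some] [N spy]] [VP [VP [V found] [NP [Det some] [N river]]] [PP [P under] [NP [Det every] [AP [Adj famous]] [N argument]]]]]
No rule offers an alternative attachment or grouping for any span, so this is the only derivation.

1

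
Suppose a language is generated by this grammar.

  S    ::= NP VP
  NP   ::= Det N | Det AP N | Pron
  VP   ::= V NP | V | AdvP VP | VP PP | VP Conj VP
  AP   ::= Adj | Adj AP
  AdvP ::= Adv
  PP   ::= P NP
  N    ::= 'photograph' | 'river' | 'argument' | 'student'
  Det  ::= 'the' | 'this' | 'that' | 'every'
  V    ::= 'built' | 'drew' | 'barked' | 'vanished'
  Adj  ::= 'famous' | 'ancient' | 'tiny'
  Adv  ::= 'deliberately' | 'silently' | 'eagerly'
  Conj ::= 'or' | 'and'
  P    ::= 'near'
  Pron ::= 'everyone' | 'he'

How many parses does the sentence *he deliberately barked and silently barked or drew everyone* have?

7

Two of the 7 distinct bracketings:
[S [NP [Pron he]] [VP [AdvP [Adv deliberately]] [VP [VP [V barked]] [Conj and] [VP [AdvP [Adv silently]] [VP [VP [V barked]] [Conj or] [VP [V drew] [NP [Pron everyone]]]]]]]]
[S [NP [Pron he]] [VP [AdvP [Adv deliberately]] [VP [VP [V barked]] [Conj and] [VP [VP [AdvP [Adv silently]] [VP [V barked]]] [Conj or] [VP [V drew] [NP [Pron everyone]]]]]]]
The trees differ in how a recursive rule is bracketed over the same span.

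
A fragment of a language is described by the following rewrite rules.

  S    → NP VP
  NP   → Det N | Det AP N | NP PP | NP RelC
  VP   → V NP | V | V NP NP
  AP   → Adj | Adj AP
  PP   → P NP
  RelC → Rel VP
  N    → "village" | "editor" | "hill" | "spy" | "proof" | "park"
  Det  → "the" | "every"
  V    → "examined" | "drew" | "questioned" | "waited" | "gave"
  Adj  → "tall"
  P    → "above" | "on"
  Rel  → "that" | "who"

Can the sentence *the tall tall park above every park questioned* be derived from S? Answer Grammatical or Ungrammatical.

S
  NP
    NP
      Det: the
      AP
        Adj: tall
        AP
          Adj: tall
      N: park
    PP
      P: above
      NP
        Det: every
        N: park
  VP
    V: questioned
The bracketing above is licensed at every node by one of the given productions, with S at the root.

Grammatical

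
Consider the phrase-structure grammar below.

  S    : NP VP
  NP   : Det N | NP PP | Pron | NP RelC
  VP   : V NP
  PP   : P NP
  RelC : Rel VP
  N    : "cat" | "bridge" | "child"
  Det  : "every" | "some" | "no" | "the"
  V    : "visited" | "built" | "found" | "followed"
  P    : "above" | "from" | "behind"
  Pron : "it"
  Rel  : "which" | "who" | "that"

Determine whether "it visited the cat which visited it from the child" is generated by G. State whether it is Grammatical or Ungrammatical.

Grammatical

[S [NP [Pron it]] [VP [V visited] [NP [NP [NP [Det the] [N cat]] [RelC [Rel which] [VP [V visited] [NP [Pron it]]]]] [PP [P from] [NP [Det the] [N child]]]]]]
The bracketing above is licensed at every node by one of the given productions, with S at the root.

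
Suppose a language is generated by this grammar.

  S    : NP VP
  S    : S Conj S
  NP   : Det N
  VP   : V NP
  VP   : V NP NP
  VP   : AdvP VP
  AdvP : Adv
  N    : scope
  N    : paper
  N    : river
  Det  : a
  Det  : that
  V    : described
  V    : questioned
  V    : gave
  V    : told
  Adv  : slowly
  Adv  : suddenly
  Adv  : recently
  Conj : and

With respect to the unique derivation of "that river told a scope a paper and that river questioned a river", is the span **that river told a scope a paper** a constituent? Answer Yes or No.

[S [S [NP [Det that] [N river]] [VP [V told] [NP [Det a] [N scope]] [NP [Det a] [N paper]]]] [Conj and] [S [NP [Det that] [N river]] [VP [V questioned] [NP [Det a] [N river]]]]]
The words 'that river told a scope a paper' are exhaustively dominated by a single S node (built by S → NP VP), so they form a constituent.

Yes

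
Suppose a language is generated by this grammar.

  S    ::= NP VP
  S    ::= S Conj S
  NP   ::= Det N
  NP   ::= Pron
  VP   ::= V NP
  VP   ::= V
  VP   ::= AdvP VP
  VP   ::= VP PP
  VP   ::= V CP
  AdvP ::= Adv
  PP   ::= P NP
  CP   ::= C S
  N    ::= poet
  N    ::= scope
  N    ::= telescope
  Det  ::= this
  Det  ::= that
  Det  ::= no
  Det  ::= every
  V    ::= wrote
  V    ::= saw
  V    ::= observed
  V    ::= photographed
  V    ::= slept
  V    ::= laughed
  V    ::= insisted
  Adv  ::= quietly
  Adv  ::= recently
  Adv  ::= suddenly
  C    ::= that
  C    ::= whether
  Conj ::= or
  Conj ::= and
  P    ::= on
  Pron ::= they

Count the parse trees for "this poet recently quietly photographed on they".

Two of the 3 distinct bracketings:
[S [NP [Det this] [N poet]] [VP [AdvP [Adv recently]] [VP [AdvP [Adv quietly]] [VP [VP [V photographed]] [PP [P on] [NP [Pron they]]]]]]]
[S [NP [Det this] [N poet]] [VP [AdvP [Adv recently]] [VP [VP [AdvP [Adv quietly]] [VP [V photographed]]] [PP [P on] [NP [Pron they]]]]]]
The trees differ in how a recursive rule is bracketed over the same span.

3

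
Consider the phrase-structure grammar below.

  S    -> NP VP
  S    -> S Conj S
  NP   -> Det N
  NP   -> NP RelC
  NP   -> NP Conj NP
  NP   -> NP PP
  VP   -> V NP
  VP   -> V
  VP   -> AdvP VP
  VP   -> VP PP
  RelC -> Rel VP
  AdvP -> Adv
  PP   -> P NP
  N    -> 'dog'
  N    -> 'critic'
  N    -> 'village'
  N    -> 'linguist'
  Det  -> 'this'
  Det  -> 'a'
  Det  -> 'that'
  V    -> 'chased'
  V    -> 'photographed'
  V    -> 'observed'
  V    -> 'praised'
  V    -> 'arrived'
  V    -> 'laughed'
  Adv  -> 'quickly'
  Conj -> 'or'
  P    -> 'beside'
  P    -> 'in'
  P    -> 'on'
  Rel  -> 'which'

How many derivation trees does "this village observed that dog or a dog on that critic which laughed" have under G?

Two of the 6 distinct bracketings:
[S [NP [Det this] [N village]] [VP [V observed] [NP [NP [NP [Det that] [N dog]] [Conj or] [NP [NP [Det a] [N dog]] [PP [P on] [NP [Det that] [N critic]]]]] [RelC [Rel which] [VP [V laughed]]]]]]
[S [NP [Det this] [N village]] [VP [V observed] [NP [NP [NP [NP [Det that] [N dog]] [Conj or] [NP [Det a] [N dog]]] [PP [P on] [NP [Det that] [N critic]]]] [RelC [Rel which] [VP [V laughed]]]]]]
The trees differ in how a recursive rule is bracketed over the same span.

6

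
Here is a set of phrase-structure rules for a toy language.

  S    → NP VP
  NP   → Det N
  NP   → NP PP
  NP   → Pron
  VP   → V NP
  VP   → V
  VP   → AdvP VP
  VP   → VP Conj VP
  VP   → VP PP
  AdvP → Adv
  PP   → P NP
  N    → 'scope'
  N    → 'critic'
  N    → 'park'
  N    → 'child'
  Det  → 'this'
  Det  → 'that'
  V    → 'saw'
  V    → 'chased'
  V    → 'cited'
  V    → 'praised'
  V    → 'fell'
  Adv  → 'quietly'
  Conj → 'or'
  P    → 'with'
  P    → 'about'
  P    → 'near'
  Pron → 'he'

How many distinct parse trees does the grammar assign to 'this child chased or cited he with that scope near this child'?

9

Two of the 9 distinct bracketings:
[S [NP [Det this] [N child]] [VP [VP [V chased]] [Conj or] [VP [V cited] [NP [NP [Pron he]] [PP [P with] [NP [NP [Det that] [N scope]] [PP [P near] [NP [Det this] [N child]]]]]]]]]
[S [NP [Det this] [N child]] [VP [VP [V chased]] [Conj or] [VP [V cited] [NP [NP [NP [Pron he]] [PP [P with] [NP [Det that] [N scope]]]] [PP [P near] [NP [Det this] [N child]]]]]]]
The trees differ in how a recursive rule is bracketed over the same span.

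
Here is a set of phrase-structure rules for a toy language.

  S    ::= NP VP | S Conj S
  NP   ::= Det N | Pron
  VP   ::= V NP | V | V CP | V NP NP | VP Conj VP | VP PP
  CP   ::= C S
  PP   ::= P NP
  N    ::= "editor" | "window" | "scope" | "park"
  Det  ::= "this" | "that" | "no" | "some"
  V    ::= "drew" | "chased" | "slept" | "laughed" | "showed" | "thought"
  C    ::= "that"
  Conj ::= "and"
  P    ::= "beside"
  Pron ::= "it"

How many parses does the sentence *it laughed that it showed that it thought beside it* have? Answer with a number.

Two of the 3 distinct bracketings:
[S [NP [Pron it]] [VP [V laughed] [CP [C that] [S [NP [Pron it]] [VP [V showed] [CP [C that] [S [NP [Pron it]] [VP [VP [V thought]] [PP [P beside] [NP [Pron it]]]]]]]]]]]
[S [NP [Pron it]] [VP [V laughed] [CP [C that] [S [NP [Pron it]] [VP [VP [V showed] [CP [C that] [S [NP [Pron it]] [VP [V thought]]]]] [PP [P beside] [NP [Pron it]]]]]]]]
The trees differ in how a recursive rule is bracketed over the same span.

3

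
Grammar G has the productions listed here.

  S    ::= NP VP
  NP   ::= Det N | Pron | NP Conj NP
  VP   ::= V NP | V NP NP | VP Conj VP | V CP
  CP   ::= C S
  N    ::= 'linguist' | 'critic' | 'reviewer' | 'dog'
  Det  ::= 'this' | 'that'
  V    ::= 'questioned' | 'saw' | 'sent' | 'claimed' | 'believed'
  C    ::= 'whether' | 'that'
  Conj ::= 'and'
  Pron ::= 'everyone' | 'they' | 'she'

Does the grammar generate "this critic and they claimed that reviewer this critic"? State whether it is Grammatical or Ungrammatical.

S
  NP
    NP
      Det: this
      N: critic
    Conj: and
    NP
      Pron: they
  VP
    V: claimed
    NP
      Det: that
      N: reviewer
    NP
      Det: this
      N: critic
The bracketing above is licensed at every node by one of the given productions, with S at the root.

Grammatical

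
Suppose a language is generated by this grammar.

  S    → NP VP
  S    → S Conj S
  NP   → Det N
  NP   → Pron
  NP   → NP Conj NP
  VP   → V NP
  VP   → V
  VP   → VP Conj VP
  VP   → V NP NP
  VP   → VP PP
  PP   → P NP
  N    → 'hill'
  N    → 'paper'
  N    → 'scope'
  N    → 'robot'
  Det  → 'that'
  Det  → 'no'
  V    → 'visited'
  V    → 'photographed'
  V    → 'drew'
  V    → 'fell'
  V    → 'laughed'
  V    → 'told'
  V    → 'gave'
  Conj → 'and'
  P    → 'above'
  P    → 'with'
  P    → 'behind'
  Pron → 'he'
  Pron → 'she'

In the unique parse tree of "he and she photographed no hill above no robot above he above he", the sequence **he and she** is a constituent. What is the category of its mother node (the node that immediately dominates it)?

S

[S [NP [NP [Pron he]] [Conj and] [NP [Pron she]]] [VP [VP [VP [VP [V photographed] [NP [Det no] [N hill]]] [PP [P above] [NP [Det no] [N robot]]]] [PP [P above] [NP [Pron he]]]] [PP [P above] [NP [Pron he]]]]]
The span 'he and she' is the NP node built by NP → NP Conj NP.
Its mother is the S built by S → NP VP.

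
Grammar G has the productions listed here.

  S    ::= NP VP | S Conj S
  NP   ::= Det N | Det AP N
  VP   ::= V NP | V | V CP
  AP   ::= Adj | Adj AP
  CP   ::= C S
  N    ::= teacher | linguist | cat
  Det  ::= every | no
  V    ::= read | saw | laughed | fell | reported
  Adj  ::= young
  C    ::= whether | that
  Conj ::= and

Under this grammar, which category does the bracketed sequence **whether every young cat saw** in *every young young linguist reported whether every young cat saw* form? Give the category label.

CP

[S [NP [Det every] [AP [Adj young] [AP [Adj young]]] [N linguist]] [VP [V reported] [CP [C whether] [S [NP [Det every] [AP [Adj young]] [N cat]] [VP [V saw]]]]]]
The span 'whether every young cat saw' is the CP node built by CP → C S.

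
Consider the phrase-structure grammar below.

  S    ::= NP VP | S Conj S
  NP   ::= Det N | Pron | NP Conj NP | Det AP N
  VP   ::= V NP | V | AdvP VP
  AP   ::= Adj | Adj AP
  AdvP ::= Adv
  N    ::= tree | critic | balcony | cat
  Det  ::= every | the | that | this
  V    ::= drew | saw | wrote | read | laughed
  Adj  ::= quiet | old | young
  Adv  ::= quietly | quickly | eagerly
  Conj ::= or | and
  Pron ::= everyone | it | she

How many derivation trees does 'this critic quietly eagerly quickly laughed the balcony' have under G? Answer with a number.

[S [NP [Det this] [N critic]] [VP [AdvP [Adv quietly]] [VP [AdvP [Adv eagerly]] [VP [AdvP [Adv quickly]] [VP [V laughed] [NP [Det the] [N balcony]]]]]]]
No rule offers an alternative attachment or grouping for any span, so this is the only derivation.

1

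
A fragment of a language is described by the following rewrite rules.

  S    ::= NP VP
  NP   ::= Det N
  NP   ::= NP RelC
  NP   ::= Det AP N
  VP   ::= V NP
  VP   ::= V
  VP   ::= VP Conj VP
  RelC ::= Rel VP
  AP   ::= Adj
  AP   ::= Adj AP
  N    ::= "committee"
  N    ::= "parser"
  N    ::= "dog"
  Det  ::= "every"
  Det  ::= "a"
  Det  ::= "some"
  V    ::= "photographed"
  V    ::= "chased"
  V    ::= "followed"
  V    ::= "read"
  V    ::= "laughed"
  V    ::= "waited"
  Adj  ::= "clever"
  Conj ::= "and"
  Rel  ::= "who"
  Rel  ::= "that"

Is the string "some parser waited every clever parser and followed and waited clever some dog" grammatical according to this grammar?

Ungrammatical

A V word can never sit immediately before an Adj word in any string this grammar generates, so the substring 'waited clever' rules out a derivation.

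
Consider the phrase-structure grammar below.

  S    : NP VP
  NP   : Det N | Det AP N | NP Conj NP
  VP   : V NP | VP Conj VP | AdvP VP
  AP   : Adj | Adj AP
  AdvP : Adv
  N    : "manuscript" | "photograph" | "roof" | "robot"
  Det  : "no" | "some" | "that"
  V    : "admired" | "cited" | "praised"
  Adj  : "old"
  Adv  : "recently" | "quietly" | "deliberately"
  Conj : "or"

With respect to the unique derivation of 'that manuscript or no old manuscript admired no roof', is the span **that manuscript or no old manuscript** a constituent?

[S [NP [NP [Det that] [N manuscript]] [Conj or] [NP [Det no] [AP [Adj old]] [N manuscript]]] [VP [V admired] [NP [Det no] [N roof]]]]
The words 'that manuscript or no old manuscript' are exhaustively dominated by a single NP node (built by NP → NP Conj NP), so they form a constituent.

Yes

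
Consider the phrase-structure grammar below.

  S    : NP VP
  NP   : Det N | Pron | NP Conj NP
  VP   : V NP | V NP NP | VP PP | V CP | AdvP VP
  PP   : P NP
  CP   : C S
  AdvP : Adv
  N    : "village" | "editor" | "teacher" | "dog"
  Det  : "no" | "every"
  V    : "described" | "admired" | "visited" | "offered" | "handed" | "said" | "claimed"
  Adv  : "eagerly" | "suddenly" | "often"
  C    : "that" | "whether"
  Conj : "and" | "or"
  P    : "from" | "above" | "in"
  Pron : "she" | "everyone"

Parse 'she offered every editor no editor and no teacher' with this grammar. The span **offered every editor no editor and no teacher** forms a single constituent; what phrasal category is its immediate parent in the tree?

S

S
  NP
    Pron: she
  VP
    V: offered
    NP
      Det: every
      N: editor
    NP
      NP
        Det: no
        N: editor
      Conj: and
      NP
        Det: no
        N: teacher
The span 'offered every editor no editor and no teacher' is the VP node built by VP → V NP NP.
Its mother is the S built by S → NP VP.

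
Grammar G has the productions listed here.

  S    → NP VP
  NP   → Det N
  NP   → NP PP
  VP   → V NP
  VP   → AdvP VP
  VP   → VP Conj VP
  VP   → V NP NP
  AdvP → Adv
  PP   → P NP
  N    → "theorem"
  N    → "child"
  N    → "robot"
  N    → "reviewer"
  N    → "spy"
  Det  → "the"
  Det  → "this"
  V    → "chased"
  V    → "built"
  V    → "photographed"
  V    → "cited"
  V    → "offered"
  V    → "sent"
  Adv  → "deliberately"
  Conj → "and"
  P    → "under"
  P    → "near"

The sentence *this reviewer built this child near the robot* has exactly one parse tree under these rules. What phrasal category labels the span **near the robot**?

PP

S
  NP
    Det: this
    N: reviewer
  VP
    V: built
    NP
      NP
        Det: this
        N: child
      PP
        P: near
        NP
          Det: the
          N: robot
The span 'near the robot' is the PP node built by PP → P NP.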